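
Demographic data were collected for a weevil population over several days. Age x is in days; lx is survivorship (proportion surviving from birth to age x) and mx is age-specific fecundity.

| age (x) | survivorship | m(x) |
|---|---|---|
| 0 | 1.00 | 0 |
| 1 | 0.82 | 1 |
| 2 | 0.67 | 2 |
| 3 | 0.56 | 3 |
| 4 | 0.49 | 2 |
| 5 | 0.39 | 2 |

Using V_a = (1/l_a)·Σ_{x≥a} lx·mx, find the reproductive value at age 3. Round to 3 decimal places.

lx·mx for x ≥ 3: 1.68, 0.98, 0.78 → sum = 3.44
V_3 = 3.44 / l_3 = 3.44 / 0.56 = 6.142857… → 6.143

6.143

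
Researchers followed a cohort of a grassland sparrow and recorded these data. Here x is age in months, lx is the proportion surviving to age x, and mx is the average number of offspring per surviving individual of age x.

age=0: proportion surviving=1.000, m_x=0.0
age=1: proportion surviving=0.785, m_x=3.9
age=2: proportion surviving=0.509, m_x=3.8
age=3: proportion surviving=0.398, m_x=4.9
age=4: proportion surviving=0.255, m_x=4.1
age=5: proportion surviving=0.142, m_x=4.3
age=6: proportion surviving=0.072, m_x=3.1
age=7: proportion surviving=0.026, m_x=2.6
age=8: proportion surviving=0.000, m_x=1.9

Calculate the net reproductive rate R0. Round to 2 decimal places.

lx·mx by age: 0, 3.0615, 1.9342, 1.9502, 1.0455, 0.6106, 0.2232, 0.0676, 0
R0 = Σ lx·mx = 8.8928 → 8.89

8.89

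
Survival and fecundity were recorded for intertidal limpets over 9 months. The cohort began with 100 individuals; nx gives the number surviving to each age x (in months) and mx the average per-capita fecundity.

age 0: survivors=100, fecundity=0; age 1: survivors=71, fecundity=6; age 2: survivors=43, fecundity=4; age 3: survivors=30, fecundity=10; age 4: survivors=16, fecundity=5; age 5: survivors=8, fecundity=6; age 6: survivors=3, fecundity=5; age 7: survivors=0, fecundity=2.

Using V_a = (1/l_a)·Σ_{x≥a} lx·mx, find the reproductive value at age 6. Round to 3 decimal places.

5.000

lx = nx/n0 = nx/100: 1, 0.71, 0.43, 0.3, 0.16, 0.08, 0.03, 0
lx·mx for x ≥ 6: 0.15, 0 → sum = 0.15
V_6 = 0.15 / l_6 = 0.15 / 0.03 = 5 → 5.000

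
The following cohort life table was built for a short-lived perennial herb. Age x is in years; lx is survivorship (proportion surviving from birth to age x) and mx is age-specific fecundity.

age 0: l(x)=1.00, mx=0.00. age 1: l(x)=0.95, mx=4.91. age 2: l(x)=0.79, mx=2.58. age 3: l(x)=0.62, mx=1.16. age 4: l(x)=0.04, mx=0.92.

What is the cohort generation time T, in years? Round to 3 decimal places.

1.481

lx·mx: 0, 4.6645, 2.0382, 0.7192, 0.0368 → R0 = 7.4587
x·lx·mx: 0, 4.6645, 4.0764, 2.1576, 0.1472 → Σ = 11.0457
T = 11.0457 / 7.4587 = 1.480915… → 1.481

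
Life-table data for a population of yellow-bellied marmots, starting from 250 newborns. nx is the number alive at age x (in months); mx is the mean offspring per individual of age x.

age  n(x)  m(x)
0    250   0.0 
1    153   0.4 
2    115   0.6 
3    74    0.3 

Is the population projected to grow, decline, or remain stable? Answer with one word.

lx = nx/n0 = nx/250: 1, 0.612, 0.46, 0.296
R0 = Σ lx·mx = 0 + 0.2448 + 0.276 + 0.0888 = 0.6096
R0 < 1, so the population is declining.

declining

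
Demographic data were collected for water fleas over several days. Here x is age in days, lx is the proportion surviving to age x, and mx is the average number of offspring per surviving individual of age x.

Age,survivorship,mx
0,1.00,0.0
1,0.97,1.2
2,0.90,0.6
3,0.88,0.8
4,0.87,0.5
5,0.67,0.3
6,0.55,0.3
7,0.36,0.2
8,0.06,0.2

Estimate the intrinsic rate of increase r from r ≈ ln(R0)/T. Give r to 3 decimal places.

R0 = Σ lx·mx = 0 + 1.164 + 0.54 + 0.704 + 0.435 + 0.201 + 0.165 + 0.072 + 0.012 = 3.293
Σ x·lx·mx = 8.691; T = 8.691/3.293 = 2.63923…
r ≈ ln(R0)/T = ln(3.293)/2.63923… = 0.45157… → 0.452

0.452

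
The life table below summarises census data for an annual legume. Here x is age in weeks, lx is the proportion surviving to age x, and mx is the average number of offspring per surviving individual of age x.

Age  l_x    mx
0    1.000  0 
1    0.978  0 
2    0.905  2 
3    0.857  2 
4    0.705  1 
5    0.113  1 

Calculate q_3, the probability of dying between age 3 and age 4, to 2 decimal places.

q_3 = (l_3 − l_4) / l_3 = (0.857 − 0.705) / 0.857
     = 0.152 / 0.857 = 0.177363… → 0.18

0.18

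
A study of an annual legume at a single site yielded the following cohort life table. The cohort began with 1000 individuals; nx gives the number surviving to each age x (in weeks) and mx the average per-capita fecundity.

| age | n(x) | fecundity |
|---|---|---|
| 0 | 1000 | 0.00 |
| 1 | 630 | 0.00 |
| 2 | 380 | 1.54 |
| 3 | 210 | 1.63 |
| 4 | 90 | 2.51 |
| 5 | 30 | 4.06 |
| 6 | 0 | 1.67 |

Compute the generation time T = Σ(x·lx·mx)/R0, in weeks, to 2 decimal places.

lx = nx/n0 = nx/1000: 1, 0.63, 0.38, 0.21, 0.09, 0.03, 0
lx·mx: 0, 0, 0.5852, 0.3423, 0.2259, 0.1218, 0 → R0 = 1.2752
x·lx·mx: 0, 0, 1.1704, 1.0269, 0.9036, 0.609, 0 → Σ = 3.7099
T = 3.7099 / 1.2752 = 2.909269… → 2.91

2.91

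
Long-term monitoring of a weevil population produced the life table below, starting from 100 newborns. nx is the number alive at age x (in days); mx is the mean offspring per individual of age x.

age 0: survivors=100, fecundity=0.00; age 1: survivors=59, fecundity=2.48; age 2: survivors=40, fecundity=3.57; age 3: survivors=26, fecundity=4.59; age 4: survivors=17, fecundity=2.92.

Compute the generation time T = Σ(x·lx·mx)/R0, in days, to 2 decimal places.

2.16

lx = nx/n0 = nx/100: 1, 0.59, 0.4, 0.26, 0.17
lx·mx: 0, 1.4632, 1.428, 1.1934, 0.4964 → R0 = 4.581
x·lx·mx: 0, 1.4632, 2.856, 3.5802, 1.9856 → Σ = 9.885
T = 9.885 / 4.581 = 2.157826… → 2.16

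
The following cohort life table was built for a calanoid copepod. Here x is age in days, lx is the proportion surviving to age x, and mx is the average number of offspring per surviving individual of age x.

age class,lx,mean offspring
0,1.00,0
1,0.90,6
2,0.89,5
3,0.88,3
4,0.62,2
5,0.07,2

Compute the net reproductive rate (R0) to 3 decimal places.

13.870

lx·mx by age: 0, 5.4, 4.45, 2.64, 1.24, 0.14
R0 = Σ lx·mx = 13.87 → 13.870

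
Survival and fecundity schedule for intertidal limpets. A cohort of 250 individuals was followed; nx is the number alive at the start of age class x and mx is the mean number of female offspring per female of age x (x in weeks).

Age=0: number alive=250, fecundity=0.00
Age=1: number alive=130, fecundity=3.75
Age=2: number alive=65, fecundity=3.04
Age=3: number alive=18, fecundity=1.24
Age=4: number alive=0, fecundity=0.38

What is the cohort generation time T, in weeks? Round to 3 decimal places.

1.342

lx = nx/n0 = nx/250: 1, 0.52, 0.26, 0.072, 0
lx·mx: 0, 1.95, 0.7904, 0.08928, 0 → R0 = 2.82968
x·lx·mx: 0, 1.95, 1.5808, 0.26784, 0 → Σ = 3.79864
T = 3.79864 / 2.82968 = 1.342427… → 1.342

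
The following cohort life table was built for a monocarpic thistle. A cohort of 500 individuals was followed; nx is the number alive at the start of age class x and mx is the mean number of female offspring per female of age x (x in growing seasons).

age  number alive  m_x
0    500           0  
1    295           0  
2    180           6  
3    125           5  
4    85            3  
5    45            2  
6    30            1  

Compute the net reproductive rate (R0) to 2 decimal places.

4.16

lx = nx/n0 = nx/500: 1, 0.59, 0.36, 0.25, 0.17, 0.09, 0.06
lx·mx by age: 0, 0, 2.16, 1.25, 0.51, 0.18, 0.06
R0 = Σ lx·mx = 4.16 → 4.16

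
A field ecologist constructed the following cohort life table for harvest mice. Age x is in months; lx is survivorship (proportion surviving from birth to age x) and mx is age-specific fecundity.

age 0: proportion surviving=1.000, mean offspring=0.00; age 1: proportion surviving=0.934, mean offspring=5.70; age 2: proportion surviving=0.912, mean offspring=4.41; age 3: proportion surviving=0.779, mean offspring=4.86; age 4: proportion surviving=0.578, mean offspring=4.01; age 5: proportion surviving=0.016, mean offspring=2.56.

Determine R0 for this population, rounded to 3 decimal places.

lx·mx by age: 0, 5.3238, 4.02192, 3.78594, 2.31778, 0.04096
R0 = Σ lx·mx = 15.4904 → 15.490

15.490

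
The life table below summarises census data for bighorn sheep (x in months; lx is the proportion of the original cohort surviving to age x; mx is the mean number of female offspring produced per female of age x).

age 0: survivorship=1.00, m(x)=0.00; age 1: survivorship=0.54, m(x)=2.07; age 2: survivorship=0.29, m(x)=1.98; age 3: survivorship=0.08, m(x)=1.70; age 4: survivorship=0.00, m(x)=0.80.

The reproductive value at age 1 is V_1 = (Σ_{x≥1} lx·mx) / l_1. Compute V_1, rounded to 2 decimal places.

3.39

lx·mx for x ≥ 1: 1.1178, 0.5742, 0.136, 0 → sum = 1.828
V_1 = 1.828 / l_1 = 1.828 / 0.54 = 3.385185… → 3.39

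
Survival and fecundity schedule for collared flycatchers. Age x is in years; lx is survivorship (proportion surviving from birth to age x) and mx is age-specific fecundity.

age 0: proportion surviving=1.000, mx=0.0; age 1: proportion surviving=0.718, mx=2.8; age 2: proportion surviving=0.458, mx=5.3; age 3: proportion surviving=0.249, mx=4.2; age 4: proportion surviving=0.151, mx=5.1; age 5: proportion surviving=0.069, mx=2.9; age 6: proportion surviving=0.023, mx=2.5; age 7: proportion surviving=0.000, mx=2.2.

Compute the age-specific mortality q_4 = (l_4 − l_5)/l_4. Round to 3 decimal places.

0.543

q_4 = (l_4 − l_5) / l_4 = (0.151 − 0.069) / 0.151
     = 0.082 / 0.151 = 0.543046… → 0.543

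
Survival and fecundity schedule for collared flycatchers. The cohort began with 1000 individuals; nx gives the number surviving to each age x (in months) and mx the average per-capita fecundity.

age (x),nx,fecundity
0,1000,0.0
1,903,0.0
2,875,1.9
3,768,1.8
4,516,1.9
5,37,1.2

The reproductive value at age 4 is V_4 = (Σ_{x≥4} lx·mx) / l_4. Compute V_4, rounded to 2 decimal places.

lx = nx/n0 = nx/1000: 1, 0.903, 0.875, 0.768, 0.516, 0.037
lx·mx for x ≥ 4: 0.9804, 0.0444 → sum = 1.0248
V_4 = 1.0248 / l_4 = 1.0248 / 0.516 = 1.986047… → 1.99

1.99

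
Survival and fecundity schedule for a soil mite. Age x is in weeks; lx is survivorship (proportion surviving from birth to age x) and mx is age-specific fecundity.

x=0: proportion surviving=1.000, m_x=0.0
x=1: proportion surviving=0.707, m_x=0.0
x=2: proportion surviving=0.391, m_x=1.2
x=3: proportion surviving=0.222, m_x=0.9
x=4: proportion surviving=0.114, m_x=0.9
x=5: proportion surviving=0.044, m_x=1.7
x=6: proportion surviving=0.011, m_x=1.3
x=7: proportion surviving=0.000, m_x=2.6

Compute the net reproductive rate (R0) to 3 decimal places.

0.861

lx·mx by age: 0, 0, 0.4692, 0.1998, 0.1026, 0.0748, 0.0143, 0
R0 = Σ lx·mx = 0.8607 → 0.861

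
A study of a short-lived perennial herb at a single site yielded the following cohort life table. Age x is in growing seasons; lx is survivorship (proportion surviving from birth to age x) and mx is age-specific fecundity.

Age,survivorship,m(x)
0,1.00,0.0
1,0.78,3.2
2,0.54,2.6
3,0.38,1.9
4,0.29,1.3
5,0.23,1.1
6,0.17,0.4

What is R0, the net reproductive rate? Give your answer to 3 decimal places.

lx·mx by age: 0, 2.496, 1.404, 0.722, 0.377, 0.253, 0.068
R0 = Σ lx·mx = 5.32 → 5.320

5.320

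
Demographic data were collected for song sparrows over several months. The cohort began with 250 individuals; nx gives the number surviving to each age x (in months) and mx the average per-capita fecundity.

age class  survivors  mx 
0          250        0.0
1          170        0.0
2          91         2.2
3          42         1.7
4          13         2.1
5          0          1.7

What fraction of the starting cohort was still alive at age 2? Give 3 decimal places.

l_2 = n_2/n_0 = 91/250 = 0.364 → 0.364

0.364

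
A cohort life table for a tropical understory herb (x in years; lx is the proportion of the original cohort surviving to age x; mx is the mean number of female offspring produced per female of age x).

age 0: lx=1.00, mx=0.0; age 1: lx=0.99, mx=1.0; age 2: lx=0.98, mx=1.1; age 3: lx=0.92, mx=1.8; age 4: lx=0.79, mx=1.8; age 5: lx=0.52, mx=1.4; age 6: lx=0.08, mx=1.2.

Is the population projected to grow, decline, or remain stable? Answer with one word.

growing

R0 = Σ lx·mx = 0 + 0.99 + 1.078 + 1.656 + 1.422 + 0.728 + 0.096 = 5.97
R0 > 1, so the population is growing.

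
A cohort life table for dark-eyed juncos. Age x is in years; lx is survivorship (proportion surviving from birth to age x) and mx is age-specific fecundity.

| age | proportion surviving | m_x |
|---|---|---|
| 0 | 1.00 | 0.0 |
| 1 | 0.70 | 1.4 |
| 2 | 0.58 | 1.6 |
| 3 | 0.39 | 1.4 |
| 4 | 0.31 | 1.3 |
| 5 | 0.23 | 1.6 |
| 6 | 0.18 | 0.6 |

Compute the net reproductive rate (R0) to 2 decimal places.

3.33

lx·mx by age: 0, 0.98, 0.928, 0.546, 0.403, 0.368, 0.108
R0 = Σ lx·mx = 3.333 → 3.33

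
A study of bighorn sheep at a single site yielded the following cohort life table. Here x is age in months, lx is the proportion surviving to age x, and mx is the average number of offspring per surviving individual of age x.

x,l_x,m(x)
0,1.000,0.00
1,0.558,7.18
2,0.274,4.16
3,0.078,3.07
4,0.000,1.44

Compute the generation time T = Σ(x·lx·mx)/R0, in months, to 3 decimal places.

1.301

lx·mx: 0, 4.00644, 1.13984, 0.23946, 0 → R0 = 5.38574
x·lx·mx: 0, 4.00644, 2.27968, 0.71838, 0 → Σ = 7.0045
T = 7.0045 / 5.38574 = 1.300564… → 1.301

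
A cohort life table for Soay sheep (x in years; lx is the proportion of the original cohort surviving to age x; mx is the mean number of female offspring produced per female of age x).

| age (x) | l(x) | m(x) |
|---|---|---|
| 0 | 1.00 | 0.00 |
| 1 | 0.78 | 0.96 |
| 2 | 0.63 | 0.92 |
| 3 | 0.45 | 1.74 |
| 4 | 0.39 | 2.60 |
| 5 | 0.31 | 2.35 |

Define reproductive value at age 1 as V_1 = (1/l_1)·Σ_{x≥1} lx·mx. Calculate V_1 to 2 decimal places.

4.94

lx·mx for x ≥ 1: 0.7488, 0.5796, 0.783, 1.014, 0.7285 → sum = 3.8539
V_1 = 3.8539 / l_1 = 3.8539 / 0.78 = 4.940897… → 4.94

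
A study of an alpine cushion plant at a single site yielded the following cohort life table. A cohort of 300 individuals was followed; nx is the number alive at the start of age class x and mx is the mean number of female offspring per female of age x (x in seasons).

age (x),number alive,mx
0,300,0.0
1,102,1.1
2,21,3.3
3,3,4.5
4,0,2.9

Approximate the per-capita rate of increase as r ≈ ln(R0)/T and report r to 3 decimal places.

lx = nx/n0 = nx/300: 1, 0.34, 0.07, 0.01, 0
R0 = Σ lx·mx = 0 + 0.374 + 0.231 + 0.045 + 0 = 0.65
Σ x·lx·mx = 0.971; T = 0.971/0.65 = 1.49385…
r ≈ ln(R0)/T = ln(0.65)/1.49385… = -0.28837… → -0.288

-0.288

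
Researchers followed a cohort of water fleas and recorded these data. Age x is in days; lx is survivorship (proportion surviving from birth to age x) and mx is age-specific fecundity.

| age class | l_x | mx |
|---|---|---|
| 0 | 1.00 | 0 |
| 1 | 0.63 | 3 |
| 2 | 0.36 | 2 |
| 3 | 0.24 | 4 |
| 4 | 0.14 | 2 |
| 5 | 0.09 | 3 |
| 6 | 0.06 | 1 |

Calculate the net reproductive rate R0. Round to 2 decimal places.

4.18

lx·mx by age: 0, 1.89, 0.72, 0.96, 0.28, 0.27, 0.06
R0 = Σ lx·mx = 4.18 → 4.18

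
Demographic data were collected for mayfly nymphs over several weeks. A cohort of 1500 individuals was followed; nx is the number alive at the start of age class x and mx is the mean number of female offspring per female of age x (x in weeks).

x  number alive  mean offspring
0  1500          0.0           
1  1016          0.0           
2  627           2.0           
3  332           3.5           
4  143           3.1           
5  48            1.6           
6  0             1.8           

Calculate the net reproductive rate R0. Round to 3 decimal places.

1.957

lx = nx/n0 = nx/1500: 1, 0.67733…, 0.418, 0.22133…, 0.09533…, 0.032, 0
lx·mx by age: 0, 0, 0.836, 0.774667…, 0.295533…, 0.0512, 0
R0 = Σ lx·mx = 1.9574… → 1.957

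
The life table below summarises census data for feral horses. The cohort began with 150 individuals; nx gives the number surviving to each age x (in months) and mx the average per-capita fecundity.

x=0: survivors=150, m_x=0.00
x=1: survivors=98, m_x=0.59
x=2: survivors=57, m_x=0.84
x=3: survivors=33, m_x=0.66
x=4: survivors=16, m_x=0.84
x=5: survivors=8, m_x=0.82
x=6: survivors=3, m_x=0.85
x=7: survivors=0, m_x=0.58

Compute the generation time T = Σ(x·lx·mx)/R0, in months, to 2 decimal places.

lx = nx/n0 = nx/150: 1, 0.65333…, 0.38, 0.22, 0.10667…, 0.05333…, 0.02, 0
lx·mx: 0, 0.385467…, 0.3192, 0.1452, 0.0896…, 0.043733…, 0.017, 0 → R0 = 1.0002…
x·lx·mx: 0, 0.385467…, 0.6384, 0.4356, 0.3584…, 0.218667…, 0.102, 0 → Σ = 2.138533…
T = 2.138533… / 1.0002… = 2.138106… → 2.14

2.14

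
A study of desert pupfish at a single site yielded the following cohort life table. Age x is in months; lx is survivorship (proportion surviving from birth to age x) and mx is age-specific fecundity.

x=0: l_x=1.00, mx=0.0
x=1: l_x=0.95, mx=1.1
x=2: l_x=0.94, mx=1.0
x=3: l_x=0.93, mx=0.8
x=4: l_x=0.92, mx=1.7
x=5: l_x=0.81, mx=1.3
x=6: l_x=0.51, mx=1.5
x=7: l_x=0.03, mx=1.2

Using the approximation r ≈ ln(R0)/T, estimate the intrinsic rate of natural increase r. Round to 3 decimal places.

0.519

R0 = Σ lx·mx = 0 + 1.045 + 0.94 + 0.744 + 1.564 + 1.053 + 0.765 + 0.036 = 6.147
Σ x·lx·mx = 21.52; T = 21.52/6.147 = 3.50089…
r ≈ ln(R0)/T = ln(6.147)/3.50089… = 0.51871… → 0.519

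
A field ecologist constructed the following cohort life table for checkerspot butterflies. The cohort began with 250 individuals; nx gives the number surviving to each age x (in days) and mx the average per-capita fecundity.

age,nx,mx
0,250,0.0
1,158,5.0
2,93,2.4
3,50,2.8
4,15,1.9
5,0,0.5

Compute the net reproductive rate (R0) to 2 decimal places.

lx = nx/n0 = nx/250: 1, 0.632, 0.372, 0.2, 0.06, 0
lx·mx by age: 0, 3.16, 0.8928, 0.56, 0.114, 0
R0 = Σ lx·mx = 4.7268 → 4.73

4.73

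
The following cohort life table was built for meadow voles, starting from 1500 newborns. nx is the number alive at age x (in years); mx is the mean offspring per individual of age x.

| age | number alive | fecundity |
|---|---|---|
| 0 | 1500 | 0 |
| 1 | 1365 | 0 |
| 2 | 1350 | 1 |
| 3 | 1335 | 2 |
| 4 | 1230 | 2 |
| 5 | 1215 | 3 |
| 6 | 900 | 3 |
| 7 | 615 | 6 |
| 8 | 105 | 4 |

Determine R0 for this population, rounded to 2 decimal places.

lx = nx/n0 = nx/1500: 1, 0.91, 0.9, 0.89, 0.82, 0.81, 0.6, 0.41, 0.07
lx·mx by age: 0, 0, 0.9, 1.78, 1.64, 2.43, 1.8, 2.46, 0.28
R0 = Σ lx·mx = 11.29 → 11.29

11.29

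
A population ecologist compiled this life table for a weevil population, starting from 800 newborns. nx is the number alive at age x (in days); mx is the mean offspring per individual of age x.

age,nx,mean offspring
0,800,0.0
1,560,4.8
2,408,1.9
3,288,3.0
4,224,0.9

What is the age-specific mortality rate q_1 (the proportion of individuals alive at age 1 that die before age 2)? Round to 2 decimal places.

lx = nx/n0 = nx/800: 1, 0.7, 0.51, 0.36, 0.28
q_1 = (l_1 − l_2) / l_1 = (0.7 − 0.51) / 0.7
     = 0.19 / 0.7 = 0.271429… → 0.27

0.27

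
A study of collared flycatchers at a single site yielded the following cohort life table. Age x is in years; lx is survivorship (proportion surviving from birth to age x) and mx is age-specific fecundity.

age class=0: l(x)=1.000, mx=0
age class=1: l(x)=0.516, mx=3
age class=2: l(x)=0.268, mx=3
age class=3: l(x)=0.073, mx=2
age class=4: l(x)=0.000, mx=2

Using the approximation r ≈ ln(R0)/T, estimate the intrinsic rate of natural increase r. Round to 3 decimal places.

R0 = Σ lx·mx = 0 + 1.548 + 0.804 + 0.146 + 0 = 2.498
Σ x·lx·mx = 3.594; T = 3.594/2.498 = 1.43875…
r ≈ ln(R0)/T = ln(2.498)/1.43875… = 0.63631… → 0.636

0.636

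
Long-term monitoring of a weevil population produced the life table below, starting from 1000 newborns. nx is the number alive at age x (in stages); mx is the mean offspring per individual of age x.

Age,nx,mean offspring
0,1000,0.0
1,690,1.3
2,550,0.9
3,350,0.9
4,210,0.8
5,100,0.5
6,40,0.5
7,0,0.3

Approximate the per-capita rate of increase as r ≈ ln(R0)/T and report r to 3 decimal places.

0.334

lx = nx/n0 = nx/1000: 1, 0.69, 0.55, 0.35, 0.21, 0.1, 0.04, 0
R0 = Σ lx·mx = 0 + 0.897 + 0.495 + 0.315 + 0.168 + 0.05 + 0.02 + 0 = 1.945
Σ x·lx·mx = 3.874; T = 3.874/1.945 = 1.99177…
r ≈ ln(R0)/T = ln(1.945)/1.99177… = 0.334… → 0.334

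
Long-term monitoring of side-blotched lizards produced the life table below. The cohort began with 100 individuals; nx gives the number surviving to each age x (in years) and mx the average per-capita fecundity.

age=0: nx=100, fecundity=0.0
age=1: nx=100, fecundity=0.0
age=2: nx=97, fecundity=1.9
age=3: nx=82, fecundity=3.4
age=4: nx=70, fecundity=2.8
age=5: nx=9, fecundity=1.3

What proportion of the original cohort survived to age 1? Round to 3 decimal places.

l_1 = n_1/n_0 = 100/100 = 1 → 1.000

1.000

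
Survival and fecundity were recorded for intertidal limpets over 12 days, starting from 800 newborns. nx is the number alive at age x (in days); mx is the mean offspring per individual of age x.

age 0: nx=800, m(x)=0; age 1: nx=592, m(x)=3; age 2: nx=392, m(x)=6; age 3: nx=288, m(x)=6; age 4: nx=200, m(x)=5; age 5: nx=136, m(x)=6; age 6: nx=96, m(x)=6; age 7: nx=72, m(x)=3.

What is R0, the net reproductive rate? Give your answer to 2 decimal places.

lx = nx/n0 = nx/800: 1, 0.74, 0.49, 0.36, 0.25, 0.17, 0.12, 0.09
lx·mx by age: 0, 2.22, 2.94, 2.16, 1.25, 1.02, 0.72, 0.27
R0 = Σ lx·mx = 10.58 → 10.58

10.58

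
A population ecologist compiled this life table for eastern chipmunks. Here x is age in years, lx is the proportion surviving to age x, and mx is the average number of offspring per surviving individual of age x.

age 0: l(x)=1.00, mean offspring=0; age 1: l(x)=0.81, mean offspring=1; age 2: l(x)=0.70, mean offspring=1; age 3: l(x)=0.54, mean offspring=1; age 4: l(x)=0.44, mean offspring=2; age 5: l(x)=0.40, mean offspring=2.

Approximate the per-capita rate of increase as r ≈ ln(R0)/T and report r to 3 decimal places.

R0 = Σ lx·mx = 0 + 0.81 + 0.7 + 0.54 + 0.88 + 0.8 = 3.73
Σ x·lx·mx = 11.35; T = 11.35/3.73 = 3.0429…
r ≈ ln(R0)/T = ln(3.73)/3.0429… = 0.43262… → 0.433

0.433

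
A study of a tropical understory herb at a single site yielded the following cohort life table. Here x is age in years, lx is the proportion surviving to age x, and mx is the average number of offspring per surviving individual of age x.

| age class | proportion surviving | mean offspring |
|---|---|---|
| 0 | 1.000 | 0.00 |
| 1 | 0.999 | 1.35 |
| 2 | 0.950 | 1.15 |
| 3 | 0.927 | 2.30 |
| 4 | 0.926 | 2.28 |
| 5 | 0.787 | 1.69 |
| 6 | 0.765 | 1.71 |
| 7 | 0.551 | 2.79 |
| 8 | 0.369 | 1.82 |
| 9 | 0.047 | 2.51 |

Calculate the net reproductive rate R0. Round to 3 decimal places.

lx·mx by age: 0, 1.34865, 1.0925, 2.1321, 2.11128, 1.33003, 1.30815, 1.53729, 0.67158, 0.11797
R0 = Σ lx·mx = 11.64955 → 11.650

11.650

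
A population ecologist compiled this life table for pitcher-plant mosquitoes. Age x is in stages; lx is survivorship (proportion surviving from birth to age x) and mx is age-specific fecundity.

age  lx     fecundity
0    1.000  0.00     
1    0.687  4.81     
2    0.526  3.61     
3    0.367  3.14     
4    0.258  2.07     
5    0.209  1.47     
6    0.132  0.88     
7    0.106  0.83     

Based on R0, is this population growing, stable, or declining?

growing

R0 = Σ lx·mx = 0 + 3.30447 + 1.89886 + 1.15238 + 0.53406 + 0.30723 + 0.11616 + 0.08798 = 7.40114
R0 > 1, so the population is growing.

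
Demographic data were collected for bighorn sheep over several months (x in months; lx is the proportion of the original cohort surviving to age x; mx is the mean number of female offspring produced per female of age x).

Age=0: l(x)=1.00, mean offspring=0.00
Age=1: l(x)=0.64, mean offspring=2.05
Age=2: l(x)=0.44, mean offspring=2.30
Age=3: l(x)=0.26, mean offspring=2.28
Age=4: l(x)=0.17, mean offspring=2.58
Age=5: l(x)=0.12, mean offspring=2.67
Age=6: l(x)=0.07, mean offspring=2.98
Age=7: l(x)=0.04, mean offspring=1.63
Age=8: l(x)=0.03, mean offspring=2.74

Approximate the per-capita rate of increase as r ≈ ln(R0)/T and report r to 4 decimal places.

0.5187

R0 = Σ lx·mx = 0 + 1.312 + 1.012 + 0.5928 + 0.4386 + 0.3204 + 0.2086 + 0.0652 + 0.0822 = 4.0318
Σ x·lx·mx = 10.8364; T = 10.8364/4.0318 = 2.68773…
r ≈ ln(R0)/T = ln(4.0318)/2.68773… = 0.518732… → 0.5187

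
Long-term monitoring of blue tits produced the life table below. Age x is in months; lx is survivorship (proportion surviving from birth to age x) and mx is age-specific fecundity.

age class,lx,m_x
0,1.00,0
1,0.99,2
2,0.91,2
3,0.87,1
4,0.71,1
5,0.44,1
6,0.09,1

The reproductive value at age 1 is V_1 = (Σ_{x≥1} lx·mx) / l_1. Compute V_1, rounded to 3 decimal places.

5.970

lx·mx for x ≥ 1: 1.98, 1.82, 0.87, 0.71, 0.44, 0.09 → sum = 5.91
V_1 = 5.91 / l_1 = 5.91 / 0.99 = 5.969697… → 5.970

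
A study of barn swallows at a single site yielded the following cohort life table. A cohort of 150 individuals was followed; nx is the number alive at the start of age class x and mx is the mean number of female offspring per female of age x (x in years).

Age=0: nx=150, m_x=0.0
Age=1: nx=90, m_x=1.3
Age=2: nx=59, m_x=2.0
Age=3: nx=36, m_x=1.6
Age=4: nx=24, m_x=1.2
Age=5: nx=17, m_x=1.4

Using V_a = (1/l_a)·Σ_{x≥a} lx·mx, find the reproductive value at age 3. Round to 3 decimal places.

lx = nx/n0 = nx/150: 1, 0.6, 0.39333…, 0.24, 0.16, 0.11333…
lx·mx for x ≥ 3: 0.384, 0.192, 0.158667… → sum = 0.734667…
V_3 = 0.734667… / l_3 = 0.734667… / 0.24 = 3.061111… → 3.061

3.061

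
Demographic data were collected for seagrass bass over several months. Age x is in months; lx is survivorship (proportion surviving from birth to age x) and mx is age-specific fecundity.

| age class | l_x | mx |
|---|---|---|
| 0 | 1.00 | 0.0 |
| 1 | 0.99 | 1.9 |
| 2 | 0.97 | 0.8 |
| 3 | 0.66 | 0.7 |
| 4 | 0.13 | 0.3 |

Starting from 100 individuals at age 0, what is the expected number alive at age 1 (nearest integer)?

Expected survivors = N0 · l_1 = 100 × 0.99 = 99 → 99

99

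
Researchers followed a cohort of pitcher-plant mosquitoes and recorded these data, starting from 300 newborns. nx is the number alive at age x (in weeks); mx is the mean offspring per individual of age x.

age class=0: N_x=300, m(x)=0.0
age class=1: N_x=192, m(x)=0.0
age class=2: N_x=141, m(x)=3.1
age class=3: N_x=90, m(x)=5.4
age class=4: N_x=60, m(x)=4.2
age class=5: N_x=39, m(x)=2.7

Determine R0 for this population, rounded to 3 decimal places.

4.268

lx = nx/n0 = nx/300: 1, 0.64, 0.47, 0.3, 0.2, 0.13
lx·mx by age: 0, 0, 1.457, 1.62, 0.84, 0.351
R0 = Σ lx·mx = 4.268 → 4.268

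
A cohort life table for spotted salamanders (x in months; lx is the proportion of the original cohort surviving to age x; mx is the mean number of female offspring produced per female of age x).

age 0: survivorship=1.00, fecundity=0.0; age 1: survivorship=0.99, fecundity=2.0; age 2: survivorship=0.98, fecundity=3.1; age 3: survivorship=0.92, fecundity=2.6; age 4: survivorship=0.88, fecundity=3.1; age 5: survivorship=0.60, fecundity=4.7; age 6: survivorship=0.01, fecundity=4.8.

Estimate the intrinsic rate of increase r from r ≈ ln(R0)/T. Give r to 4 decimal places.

0.8232

R0 = Σ lx·mx = 0 + 1.98 + 3.038 + 2.392 + 2.728 + 2.82 + 0.048 = 13.006
Σ x·lx·mx = 40.532; T = 40.532/13.006 = 3.11641…
r ≈ ln(R0)/T = ln(13.006)/3.11641… = 0.823195… → 0.8232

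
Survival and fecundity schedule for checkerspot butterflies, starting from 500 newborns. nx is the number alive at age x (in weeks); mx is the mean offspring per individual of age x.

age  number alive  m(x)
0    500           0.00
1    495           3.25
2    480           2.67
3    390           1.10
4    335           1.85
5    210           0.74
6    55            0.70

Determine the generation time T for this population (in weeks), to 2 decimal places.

2.16

lx = nx/n0 = nx/500: 1, 0.99, 0.96, 0.78, 0.67, 0.42, 0.11
lx·mx: 0, 3.2175, 2.5632, 0.858, 1.2395, 0.3108, 0.077 → R0 = 8.266
x·lx·mx: 0, 3.2175, 5.1264, 2.574, 4.958, 1.554, 0.462 → Σ = 17.8919
T = 17.8919 / 8.266 = 2.164517… → 2.16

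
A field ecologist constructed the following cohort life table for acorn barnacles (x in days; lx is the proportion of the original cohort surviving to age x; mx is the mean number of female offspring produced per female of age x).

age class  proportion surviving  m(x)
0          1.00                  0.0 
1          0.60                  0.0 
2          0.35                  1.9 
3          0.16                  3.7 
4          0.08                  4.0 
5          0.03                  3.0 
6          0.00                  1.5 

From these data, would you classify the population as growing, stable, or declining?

growing

R0 = Σ lx·mx = 0 + 0 + 0.665 + 0.592 + 0.32 + 0.09 + 0 = 1.667
R0 > 1, so the population is growing.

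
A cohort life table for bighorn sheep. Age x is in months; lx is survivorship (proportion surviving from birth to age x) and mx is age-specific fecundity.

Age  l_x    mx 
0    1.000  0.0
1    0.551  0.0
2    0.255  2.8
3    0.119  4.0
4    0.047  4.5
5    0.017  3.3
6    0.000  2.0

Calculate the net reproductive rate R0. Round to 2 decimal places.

lx·mx by age: 0, 0, 0.714, 0.476, 0.2115, 0.0561, 0
R0 = Σ lx·mx = 1.4576 → 1.46

1.46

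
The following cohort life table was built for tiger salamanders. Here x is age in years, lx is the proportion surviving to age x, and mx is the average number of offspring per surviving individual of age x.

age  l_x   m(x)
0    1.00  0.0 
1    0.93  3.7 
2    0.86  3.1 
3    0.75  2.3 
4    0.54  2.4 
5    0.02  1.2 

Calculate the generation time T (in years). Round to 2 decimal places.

2.10

lx·mx: 0, 3.441, 2.666, 1.725, 1.296, 0.024 → R0 = 9.152
x·lx·mx: 0, 3.441, 5.332, 5.175, 5.184, 0.12 → Σ = 19.252
T = 19.252 / 9.152 = 2.103584… → 2.10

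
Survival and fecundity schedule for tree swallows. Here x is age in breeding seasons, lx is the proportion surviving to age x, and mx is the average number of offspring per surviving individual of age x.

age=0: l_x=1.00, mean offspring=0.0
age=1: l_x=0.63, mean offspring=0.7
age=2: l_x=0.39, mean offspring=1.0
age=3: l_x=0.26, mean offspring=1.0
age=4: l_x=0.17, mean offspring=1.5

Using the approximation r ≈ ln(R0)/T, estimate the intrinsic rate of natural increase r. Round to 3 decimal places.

R0 = Σ lx·mx = 0 + 0.441 + 0.39 + 0.26 + 0.255 = 1.346
Σ x·lx·mx = 3.021; T = 3.021/1.346 = 2.24443…
r ≈ ln(R0)/T = ln(1.346)/2.24443… = 0.13239… → 0.132

0.132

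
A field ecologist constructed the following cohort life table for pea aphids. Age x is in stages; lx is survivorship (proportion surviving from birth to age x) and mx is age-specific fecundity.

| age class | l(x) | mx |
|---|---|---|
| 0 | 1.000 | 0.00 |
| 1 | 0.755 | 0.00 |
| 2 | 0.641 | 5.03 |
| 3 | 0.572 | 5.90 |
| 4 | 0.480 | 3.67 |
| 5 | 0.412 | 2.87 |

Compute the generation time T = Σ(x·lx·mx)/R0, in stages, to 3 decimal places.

3.095

lx·mx: 0, 0, 3.22423, 3.3748, 1.7616, 1.18244 → R0 = 9.54307
x·lx·mx: 0, 0, 6.44846, 10.1244, 7.0464, 5.9122 → Σ = 29.53146
T = 29.53146 / 9.54307 = 3.094545… → 3.095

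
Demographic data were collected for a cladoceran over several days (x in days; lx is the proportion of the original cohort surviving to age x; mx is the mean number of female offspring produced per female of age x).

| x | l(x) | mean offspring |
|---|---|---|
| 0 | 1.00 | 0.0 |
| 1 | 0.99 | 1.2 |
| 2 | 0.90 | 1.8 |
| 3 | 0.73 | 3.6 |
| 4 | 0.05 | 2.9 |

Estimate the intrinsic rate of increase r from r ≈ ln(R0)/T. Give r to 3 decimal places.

R0 = Σ lx·mx = 0 + 1.188 + 1.62 + 2.628 + 0.145 = 5.581
Σ x·lx·mx = 12.892; T = 12.892/5.581 = 2.30998…
r ≈ ln(R0)/T = ln(5.581)/2.30998… = 0.74432… → 0.744

0.744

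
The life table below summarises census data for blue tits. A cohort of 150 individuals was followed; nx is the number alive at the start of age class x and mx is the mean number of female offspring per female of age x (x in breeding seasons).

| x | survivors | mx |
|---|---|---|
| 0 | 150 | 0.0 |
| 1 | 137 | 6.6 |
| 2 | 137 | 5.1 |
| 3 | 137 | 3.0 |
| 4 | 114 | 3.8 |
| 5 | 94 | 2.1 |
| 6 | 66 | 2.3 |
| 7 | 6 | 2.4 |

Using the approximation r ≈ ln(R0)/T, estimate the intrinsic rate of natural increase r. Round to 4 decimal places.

lx = nx/n0 = nx/150: 1, 0.91333…, 0.91333…, 0.91333…, 0.76, 0.62667…, 0.44, 0.04
R0 = Σ lx·mx = 0 + 6.028… + 4.658… + 2.74… + 2.888 + 1.316… + 1.012 + 0.096 = 18.738…
Σ x·lx·mx = 48.44…; T = 48.44…/18.738… = 2.58512…
r ≈ ln(R0)/T = ln(18.738…)/2.58512… = 1.133623… → 1.1336

1.1336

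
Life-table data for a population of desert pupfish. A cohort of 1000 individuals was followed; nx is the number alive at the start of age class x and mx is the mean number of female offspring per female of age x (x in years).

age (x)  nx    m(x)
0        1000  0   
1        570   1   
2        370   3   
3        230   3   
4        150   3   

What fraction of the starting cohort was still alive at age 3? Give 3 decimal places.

l_3 = n_3/n_0 = 230/1000 = 0.23 → 0.230

0.230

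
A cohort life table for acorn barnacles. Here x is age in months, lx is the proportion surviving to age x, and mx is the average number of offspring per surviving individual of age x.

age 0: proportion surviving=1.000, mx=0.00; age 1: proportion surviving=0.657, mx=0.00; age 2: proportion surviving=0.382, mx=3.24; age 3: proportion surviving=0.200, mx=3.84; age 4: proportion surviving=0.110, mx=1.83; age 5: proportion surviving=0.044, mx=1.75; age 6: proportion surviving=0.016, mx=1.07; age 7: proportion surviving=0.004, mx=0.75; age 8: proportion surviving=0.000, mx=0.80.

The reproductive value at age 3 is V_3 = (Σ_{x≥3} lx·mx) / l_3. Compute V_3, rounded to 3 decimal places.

lx·mx for x ≥ 3: 0.768, 0.2013, 0.077, 0.01712, 0.003, 0 → sum = 1.06642
V_3 = 1.06642 / l_3 = 1.06642 / 0.2 = 5.3321 → 5.332

5.332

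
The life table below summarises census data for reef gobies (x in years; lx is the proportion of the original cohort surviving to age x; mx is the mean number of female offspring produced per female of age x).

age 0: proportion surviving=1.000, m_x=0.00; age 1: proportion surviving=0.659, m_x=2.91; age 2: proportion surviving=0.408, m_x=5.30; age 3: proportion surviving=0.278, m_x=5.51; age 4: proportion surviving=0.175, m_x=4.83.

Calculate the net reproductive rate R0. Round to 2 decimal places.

6.46

lx·mx by age: 0, 1.91769, 2.1624, 1.53178, 0.84525
R0 = Σ lx·mx = 6.45712 → 6.46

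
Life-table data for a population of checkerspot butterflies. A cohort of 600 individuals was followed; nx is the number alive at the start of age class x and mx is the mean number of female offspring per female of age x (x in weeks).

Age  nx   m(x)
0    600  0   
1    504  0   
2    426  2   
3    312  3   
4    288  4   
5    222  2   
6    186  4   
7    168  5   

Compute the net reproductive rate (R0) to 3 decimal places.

lx = nx/n0 = nx/600: 1, 0.84, 0.71, 0.52, 0.48, 0.37, 0.31, 0.28
lx·mx by age: 0, 0, 1.42, 1.56, 1.92, 0.74, 1.24, 1.4
R0 = Σ lx·mx = 8.28 → 8.280

8.280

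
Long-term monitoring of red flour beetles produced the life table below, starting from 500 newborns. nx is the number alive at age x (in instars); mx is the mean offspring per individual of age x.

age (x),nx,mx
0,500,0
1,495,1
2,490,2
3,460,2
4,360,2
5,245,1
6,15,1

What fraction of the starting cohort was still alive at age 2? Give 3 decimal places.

l_2 = n_2/n_0 = 490/500 = 0.98 → 0.980

0.980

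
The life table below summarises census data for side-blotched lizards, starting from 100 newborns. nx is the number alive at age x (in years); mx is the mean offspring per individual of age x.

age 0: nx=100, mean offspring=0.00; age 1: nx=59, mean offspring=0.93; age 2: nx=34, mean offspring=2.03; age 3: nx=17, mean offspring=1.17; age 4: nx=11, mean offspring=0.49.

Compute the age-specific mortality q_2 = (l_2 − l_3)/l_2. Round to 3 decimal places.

0.500

lx = nx/n0 = nx/100: 1, 0.59, 0.34, 0.17, 0.11
q_2 = (l_2 − l_3) / l_2 = (0.34 − 0.17) / 0.34
     = 0.17 / 0.34 = 0.5 → 0.500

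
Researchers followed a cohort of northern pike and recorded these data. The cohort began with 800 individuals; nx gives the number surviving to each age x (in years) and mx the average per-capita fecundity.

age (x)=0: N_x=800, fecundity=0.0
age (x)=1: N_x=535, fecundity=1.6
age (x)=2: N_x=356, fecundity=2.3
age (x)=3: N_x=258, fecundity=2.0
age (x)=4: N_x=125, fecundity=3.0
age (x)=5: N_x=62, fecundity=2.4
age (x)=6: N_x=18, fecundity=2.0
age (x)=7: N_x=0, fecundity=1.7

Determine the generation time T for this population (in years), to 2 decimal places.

2.36

lx = nx/n0 = nx/800: 1, 0.66875, 0.445, 0.3225, 0.15625, 0.0775, 0.0225, 0
lx·mx: 0, 1.07, 1.0235, 0.645, 0.46875, 0.186, 0.045, 0 → R0 = 3.43825
x·lx·mx: 0, 1.07, 2.047, 1.935, 1.875, 0.93, 0.27, 0 → Σ = 8.127
T = 8.127 / 3.43825 = 2.363702… → 2.36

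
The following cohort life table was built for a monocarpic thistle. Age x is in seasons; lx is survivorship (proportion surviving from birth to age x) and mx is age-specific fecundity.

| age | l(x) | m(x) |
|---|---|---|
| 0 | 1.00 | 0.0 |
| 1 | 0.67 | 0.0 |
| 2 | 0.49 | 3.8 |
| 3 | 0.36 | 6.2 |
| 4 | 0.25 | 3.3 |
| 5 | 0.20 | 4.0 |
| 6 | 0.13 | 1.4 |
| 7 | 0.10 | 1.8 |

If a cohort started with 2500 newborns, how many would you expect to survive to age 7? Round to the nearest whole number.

250

Expected survivors = N0 · l_7 = 2500 × 0.10 = 250 → 250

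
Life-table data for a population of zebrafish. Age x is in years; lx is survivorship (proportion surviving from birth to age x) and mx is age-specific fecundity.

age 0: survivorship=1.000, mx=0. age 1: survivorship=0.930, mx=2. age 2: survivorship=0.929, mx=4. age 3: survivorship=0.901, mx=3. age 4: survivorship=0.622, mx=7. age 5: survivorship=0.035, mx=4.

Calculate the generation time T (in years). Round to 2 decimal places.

lx·mx: 0, 1.86, 3.716, 2.703, 4.354, 0.14 → R0 = 12.773
x·lx·mx: 0, 1.86, 7.432, 8.109, 17.416, 0.7 → Σ = 35.517
T = 35.517 / 12.773 = 2.780631… → 2.78

2.78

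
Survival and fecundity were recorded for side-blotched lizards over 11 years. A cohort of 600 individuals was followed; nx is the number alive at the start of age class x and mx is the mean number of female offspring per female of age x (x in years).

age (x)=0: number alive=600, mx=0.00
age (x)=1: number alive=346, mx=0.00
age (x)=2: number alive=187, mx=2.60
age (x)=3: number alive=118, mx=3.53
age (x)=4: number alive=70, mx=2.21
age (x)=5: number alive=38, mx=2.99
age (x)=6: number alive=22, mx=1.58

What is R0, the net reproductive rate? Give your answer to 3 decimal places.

lx = nx/n0 = nx/600: 1, 0.57667…, 0.31167…, 0.19667…, 0.11667…, 0.06333…, 0.03667…
lx·mx by age: 0, 0, 0.810333…, 0.694233…, 0.257833…, 0.189367…, 0.057933…
R0 = Σ lx·mx = 2.0097… → 2.010

2.010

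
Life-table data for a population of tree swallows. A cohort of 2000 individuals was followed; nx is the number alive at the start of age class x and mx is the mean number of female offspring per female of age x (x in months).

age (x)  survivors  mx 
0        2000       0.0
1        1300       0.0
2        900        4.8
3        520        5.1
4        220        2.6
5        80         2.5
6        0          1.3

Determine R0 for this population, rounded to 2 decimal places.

lx = nx/n0 = nx/2000: 1, 0.65, 0.45, 0.26, 0.11, 0.04, 0
lx·mx by age: 0, 0, 2.16, 1.326, 0.286, 0.1, 0
R0 = Σ lx·mx = 3.872 → 3.87

3.87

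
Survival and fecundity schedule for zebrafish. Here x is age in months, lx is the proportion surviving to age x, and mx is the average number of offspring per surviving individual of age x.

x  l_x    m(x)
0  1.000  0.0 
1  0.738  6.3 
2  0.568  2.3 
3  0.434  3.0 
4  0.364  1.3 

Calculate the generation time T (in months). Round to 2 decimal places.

lx·mx: 0, 4.6494, 1.3064, 1.302, 0.4732 → R0 = 7.731
x·lx·mx: 0, 4.6494, 2.6128, 3.906, 1.8928 → Σ = 13.061
T = 13.061 / 7.731 = 1.689432… → 1.69

1.69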